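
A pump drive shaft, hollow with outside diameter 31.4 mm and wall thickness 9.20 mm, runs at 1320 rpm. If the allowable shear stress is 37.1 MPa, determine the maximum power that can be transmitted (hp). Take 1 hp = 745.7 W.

40.6 hp

J = π(d_o⁴ − d_i⁴)/32 = π(0.0314⁴ − 0.0130⁴)/32 = 9.263×10^-8 m⁴.
T_max = τ_allow·J/r = 3.71×10^7 × 9.263×10^-8 / 0.0157 = 218.9 N·m.
ω = 2π·1320/60 = 138.2 rad/s, so P_max = T_max·ω = 3.026×10^4 W.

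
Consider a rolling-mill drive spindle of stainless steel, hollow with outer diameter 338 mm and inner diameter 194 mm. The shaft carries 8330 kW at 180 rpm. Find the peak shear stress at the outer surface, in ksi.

9.48 ksi

ω = 2π·180/60 = 18.85 rad/s, so T = P/ω = 8330×10³ / 18.85 = 441900 N·m.
J = π(d_o⁴ − d_i⁴)/32 = π(0.338⁴ − 0.194⁴)/32 = 1.142×10^-3 m⁴.
τ_max = T·r/J = 441900 × 0.169 / 1.142×10^-3 = 6.538×10^7 Pa.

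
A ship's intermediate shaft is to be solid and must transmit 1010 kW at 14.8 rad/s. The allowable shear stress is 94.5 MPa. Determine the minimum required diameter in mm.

154 mm

ω = 14.8 rad/s, so T = P/ω = 1010×10³ / 14.80 = 68240 N·m.
For a solid shaft τ_max = 16T/(πd³), so d = (16T/(π τ_allow))^(1/3) = (16·68240/(π·9.45×10^7))^(1/3) = 0.1544 m.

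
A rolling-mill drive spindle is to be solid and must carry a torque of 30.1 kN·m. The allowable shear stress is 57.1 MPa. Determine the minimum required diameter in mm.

For a solid shaft τ_max = 16T/(πd³), so d = (16T/(π τ_allow))^(1/3) = (16·30100/(π·5.71×10^7))^(1/3) = 0.1390 m.

139 mm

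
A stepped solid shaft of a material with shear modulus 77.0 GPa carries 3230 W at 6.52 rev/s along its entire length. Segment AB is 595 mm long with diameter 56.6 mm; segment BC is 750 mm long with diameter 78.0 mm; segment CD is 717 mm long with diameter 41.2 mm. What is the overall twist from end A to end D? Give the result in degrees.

0.195°

ω = 2π·6.52 = 40.97 rad/s, so T = P/ω = 3230 / 40.97 = 78.85 N·m.
J_AB = π(0.0566)⁴/32 = 1.01×10^-6 m⁴; J_BC = π(0.0780)⁴/32 = 3.63×10^-6 m⁴; J_CD = π(0.0412)⁴/32 = 2.83×10^-7 m⁴.
θ = (T/G)·Σ L_i/J_i = (78.85/77.0×10⁹)·(0.595/1.01×10^-6 + 0.750/3.63×10^-6 + 0.717/2.83×10^-7) = 3.411×10^-3 rad.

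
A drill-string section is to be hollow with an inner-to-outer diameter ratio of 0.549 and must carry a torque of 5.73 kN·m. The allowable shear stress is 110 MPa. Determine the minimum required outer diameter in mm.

For a hollow shaft with d_i/d_o = 0.549: τ_max = 16T/(π d_o³ (1−k⁴)), so d_o = [16T/(π τ_allow (1−k⁴))]^(1/3) = [16·5730/(π·1.10×10^8·0.9092)]^(1/3) = 0.06633 m.

66.3 mm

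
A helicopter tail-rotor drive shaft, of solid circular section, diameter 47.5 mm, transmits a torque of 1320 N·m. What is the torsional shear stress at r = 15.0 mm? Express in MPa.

J = πd⁴/32 = π(0.0475)⁴/32 = 4.998×10^-7 m⁴.
Shear stress varies linearly with radius: τ = T·r/J = 1320 × 0.0150 / 4.998×10^-7 = 3.962×10^7 Pa.

39.6 MPa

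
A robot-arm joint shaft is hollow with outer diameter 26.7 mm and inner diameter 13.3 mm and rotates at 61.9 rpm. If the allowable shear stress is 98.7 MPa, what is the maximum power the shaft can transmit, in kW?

2.24 kW

J = π(d_o⁴ − d_i⁴)/32 = π(0.0267⁴ − 0.0133⁴)/32 = 4.682×10^-8 m⁴.
T_max = τ_allow·J/r = 9.87×10^7 × 4.682×10^-8 / 0.0133 = 346.2 N·m.
ω = 2π·61.9/60 = 6.482 rad/s, so P_max = T_max·ω = 2244 W.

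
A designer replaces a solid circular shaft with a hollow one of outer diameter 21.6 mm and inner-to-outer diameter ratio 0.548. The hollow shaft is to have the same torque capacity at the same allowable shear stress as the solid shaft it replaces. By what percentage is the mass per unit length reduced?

Equal τ_max and T ⇒ the solid shaft needs d_s³ = d_o³(1−k⁴), so d_s = 21.6·(1−0.548⁴)^(1/3) = 20.93 mm.
Area ratio A_h/A_s = d_o²(1−k²)/d_s² = (1−k²)/(1−k⁴)^(2/3) = 0.7452.
Mass saving = 1 − 0.7452 = 25.5 %.

25.5 %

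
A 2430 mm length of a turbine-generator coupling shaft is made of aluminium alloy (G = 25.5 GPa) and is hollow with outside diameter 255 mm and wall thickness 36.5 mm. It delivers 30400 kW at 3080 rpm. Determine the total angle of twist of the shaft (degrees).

ω = 2π·3080/60 = 322.5 rad/s, so T = P/ω = 30400×10³ / 322.5 = 94250 N·m.
J = π(d_o⁴ − d_i⁴)/32 = π(0.255⁴ − 0.182⁴)/32 = 3.074×10^-4 m⁴.
θ = T·L/(G·J) = 94250 × 2.43 / (25.5×10⁹ × 3.074×10^-4) = 0.02922 rad.

1.67°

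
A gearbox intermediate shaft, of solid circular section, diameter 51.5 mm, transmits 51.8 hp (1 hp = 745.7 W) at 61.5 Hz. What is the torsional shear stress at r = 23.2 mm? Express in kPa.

3360 kPa

ω = 2π·61.5 = 386.4 rad/s, so T = P/ω = 51.8×745.7 / 386.4 = 99.96 N·m.
J = πd⁴/32 = π(0.0515)⁴/32 = 6.906×10^-7 m⁴.
Shear stress varies linearly with radius: τ = T·r/J = 99.96 × 0.0232 / 6.906×10^-7 = 3.358×10^6 Pa.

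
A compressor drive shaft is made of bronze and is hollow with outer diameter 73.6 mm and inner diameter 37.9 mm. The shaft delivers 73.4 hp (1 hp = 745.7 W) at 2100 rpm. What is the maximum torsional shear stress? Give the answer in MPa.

ω = 2π·2100/60 = 219.9 rad/s, so T = P/ω = 73.4×745.7 / 219.9 = 248.9 N·m.
J = π(d_o⁴ − d_i⁴)/32 = π(0.0736⁴ − 0.0379⁴)/32 = 2.678×10^-6 m⁴.
τ_max = T·r/J = 248.9 × 0.0368 / 2.678×10^-6 = 3.420×10^6 Pa.

3.42 MPa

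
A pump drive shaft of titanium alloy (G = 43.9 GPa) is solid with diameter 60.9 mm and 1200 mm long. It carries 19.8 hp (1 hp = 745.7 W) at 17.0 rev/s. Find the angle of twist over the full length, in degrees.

ω = 2π·17.0 = 106.8 rad/s, so T = P/ω = 19.8×745.7 / 106.8 = 138.2 N·m.
J = πd⁴/32 = π(0.0609)⁴/32 = 1.350×10^-6 m⁴.
θ = T·L/(G·J) = 138.2 × 1.20 / (43.9×10⁹ × 1.350×10^-6) = 2.798×10^-3 rad.

0.160°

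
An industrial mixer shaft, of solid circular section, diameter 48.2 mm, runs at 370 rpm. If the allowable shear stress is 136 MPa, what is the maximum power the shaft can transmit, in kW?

J = πd⁴/32 = π(0.0482)⁴/32 = 5.299×10^-7 m⁴.
T_max = τ_allow·J/r = 1.36×10^8 × 5.299×10^-7 / 0.0241 = 2990 N·m.
ω = 2π·370/60 = 38.75 rad/s, so P_max = T_max·ω = 1.159×10^5 W.

116 kW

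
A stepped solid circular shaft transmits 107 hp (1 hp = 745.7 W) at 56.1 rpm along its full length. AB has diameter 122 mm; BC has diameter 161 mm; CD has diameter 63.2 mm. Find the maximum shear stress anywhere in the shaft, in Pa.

2.74e8 Pa

ω = 2π·56.1/60 = 5.875 rad/s, so T = P/ω = 107×745.7 / 5.875 = 13580 N·m.
Under the same torque, τ_max = 16T/(πd³) is largest where d is smallest — segment CD (d = 63.2 mm).
τ_max = 16·13580/(π·(0.0632)³) = 2.740×10^8 Pa.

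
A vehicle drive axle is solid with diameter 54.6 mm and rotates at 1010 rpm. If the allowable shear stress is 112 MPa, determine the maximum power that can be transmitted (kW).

379 kW

J = πd⁴/32 = π(0.0546)⁴/32 = 8.725×10^-7 m⁴.
T_max = τ_allow·J/r = 1.12×10^8 × 8.725×10^-7 / 0.0273 = 3580 N·m.
ω = 2π·1010/60 = 105.8 rad/s, so P_max = T_max·ω = 3.786×10^5 W.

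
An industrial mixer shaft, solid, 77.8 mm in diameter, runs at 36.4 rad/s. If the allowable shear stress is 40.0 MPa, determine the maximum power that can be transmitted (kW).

135 kW

J = πd⁴/32 = π(0.0778)⁴/32 = 3.597×10^-6 m⁴.
T_max = τ_allow·J/r = 4.00×10^7 × 3.597×10^-6 / 0.0389 = 3699 N·m.
ω = 36.4 rad/s, so P_max = T_max·ω = 1.346×10^5 W.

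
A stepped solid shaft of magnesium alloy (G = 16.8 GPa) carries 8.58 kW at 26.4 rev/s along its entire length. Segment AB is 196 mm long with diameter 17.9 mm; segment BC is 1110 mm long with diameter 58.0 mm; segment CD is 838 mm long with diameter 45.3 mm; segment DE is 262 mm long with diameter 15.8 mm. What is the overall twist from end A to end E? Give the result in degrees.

ω = 2π·26.4 = 165.9 rad/s, so T = P/ω = 8.58×10³ / 165.9 = 51.73 N·m.
J_AB = π(0.0179)⁴/32 = 1.01×10^-8 m⁴; J_BC = π(0.0580)⁴/32 = 1.11×10^-6 m⁴; J_CD = π(0.0453)⁴/32 = 4.13×10^-7 m⁴; J_DE = π(0.0158)⁴/32 = 6.12×10^-9 m⁴.
θ = (T/G)·Σ L_i/J_i = (51.73/16.8×10⁹)·(0.196/1.01×10^-8 + 1.11/1.11×10^-6 + 0.838/4.13×10^-7 + 0.262/6.12×10^-9) = 0.2010 rad.

11.5°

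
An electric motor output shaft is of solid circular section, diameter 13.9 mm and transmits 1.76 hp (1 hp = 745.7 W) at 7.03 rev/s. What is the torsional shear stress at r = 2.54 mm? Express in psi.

ω = 2π·7.03 = 44.17 rad/s, so T = P/ω = 1.76×745.7 / 44.17 = 29.71 N·m.
J = πd⁴/32 = π(0.0139)⁴/32 = 3.665×10^-9 m⁴.
Shear stress varies linearly with radius: τ = T·r/J = 29.71 × 0.00254 / 3.665×10^-9 = 2.059×10^7 Pa.

2990 psi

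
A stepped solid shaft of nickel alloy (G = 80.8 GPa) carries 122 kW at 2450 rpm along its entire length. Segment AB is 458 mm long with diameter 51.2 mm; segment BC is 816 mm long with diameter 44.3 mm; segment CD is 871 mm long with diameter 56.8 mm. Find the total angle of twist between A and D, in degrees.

1.24°

ω = 2π·2450/60 = 256.6 rad/s, so T = P/ω = 122×10³ / 256.6 = 475.5 N·m.
J_AB = π(0.0512)⁴/32 = 6.75×10^-7 m⁴; J_BC = π(0.0443)⁴/32 = 3.78×10^-7 m⁴; J_CD = π(0.0568)⁴/32 = 1.02×10^-6 m⁴.
θ = (T/G)·Σ L_i/J_i = (475.5/80.8×10⁹)·(0.458/6.75×10^-7 + 0.816/3.78×10^-7 + 0.871/1.02×10^-6) = 0.02171 rad.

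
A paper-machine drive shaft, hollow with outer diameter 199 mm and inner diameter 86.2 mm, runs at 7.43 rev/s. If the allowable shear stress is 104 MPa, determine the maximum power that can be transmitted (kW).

7250 kW

J = π(d_o⁴ − d_i⁴)/32 = π(0.199⁴ − 0.0862⁴)/32 = 1.485×10^-4 m⁴.
T_max = τ_allow·J/r = 1.04×10^8 × 1.485×10^-4 / 0.0995 = 155300 N·m.
ω = 2π·7.43 = 46.68 rad/s, so P_max = T_max·ω = 7.248×10^6 W.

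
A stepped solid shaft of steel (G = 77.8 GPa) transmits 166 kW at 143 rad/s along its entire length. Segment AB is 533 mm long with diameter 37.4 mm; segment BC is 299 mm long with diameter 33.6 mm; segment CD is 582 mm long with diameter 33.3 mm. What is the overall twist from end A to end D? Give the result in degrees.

8.54°

ω = 143 rad/s, so T = P/ω = 166×10³ / 143.0 = 1161 N·m.
J_AB = π(0.0374)⁴/32 = 1.92×10^-7 m⁴; J_BC = π(0.0336)⁴/32 = 1.25×10^-7 m⁴; J_CD = π(0.0333)⁴/32 = 1.21×10^-7 m⁴.
θ = (T/G)·Σ L_i/J_i = (1161/77.8×10⁹)·(0.533/1.92×10^-7 + 0.299/1.25×10^-7 + 0.582/1.21×10^-7) = 0.1490 rad.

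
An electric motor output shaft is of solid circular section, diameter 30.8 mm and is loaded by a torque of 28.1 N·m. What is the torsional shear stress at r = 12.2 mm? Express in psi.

J = πd⁴/32 = π(0.0308)⁴/32 = 8.835×10^-8 m⁴.
Shear stress varies linearly with radius: τ = T·r/J = 28.10 × 0.0122 / 8.835×10^-8 = 3.880×10^6 Pa.

563 psi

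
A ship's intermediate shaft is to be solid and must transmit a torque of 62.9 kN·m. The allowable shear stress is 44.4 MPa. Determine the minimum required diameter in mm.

For a solid shaft τ_max = 16T/(πd³), so d = (16T/(π τ_allow))^(1/3) = (16·62900/(π·4.44×10^7))^(1/3) = 0.1932 m.

193 mm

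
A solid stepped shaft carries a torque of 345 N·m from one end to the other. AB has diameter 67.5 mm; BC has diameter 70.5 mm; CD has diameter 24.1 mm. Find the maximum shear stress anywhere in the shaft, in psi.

18200 psi

Under the same torque, τ_max = 16T/(πd³) is largest where d is smallest — segment CD (d = 24.1 mm).
τ_max = 16·345.0/(π·(0.0241)³) = 1.255×10^8 Pa.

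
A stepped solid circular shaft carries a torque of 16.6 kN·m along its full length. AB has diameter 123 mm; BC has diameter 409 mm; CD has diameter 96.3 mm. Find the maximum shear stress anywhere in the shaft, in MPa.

Under the same torque, τ_max = 16T/(πd³) is largest where d is smallest — segment CD (d = 96.3 mm).
τ_max = 16·16600/(π·(0.0963)³) = 9.467×10^7 Pa.

94.7 MPa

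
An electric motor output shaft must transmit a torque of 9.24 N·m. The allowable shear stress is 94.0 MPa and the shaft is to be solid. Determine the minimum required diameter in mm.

7.94 mm

For a solid shaft τ_max = 16T/(πd³), so d = (16T/(π τ_allow))^(1/3) = (16·9.240/(π·9.40×10^7))^(1/3) = 0.007940 m.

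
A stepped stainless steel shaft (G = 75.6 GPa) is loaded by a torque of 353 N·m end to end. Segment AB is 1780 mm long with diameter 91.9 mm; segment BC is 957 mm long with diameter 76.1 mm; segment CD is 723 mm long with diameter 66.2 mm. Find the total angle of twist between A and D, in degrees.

0.248°

J_AB = π(0.0919)⁴/32 = 7.00×10^-6 m⁴; J_BC = π(0.0761)⁴/32 = 3.29×10^-6 m⁴; J_CD = π(0.0662)⁴/32 = 1.89×10^-6 m⁴.
θ = (T/G)·Σ L_i/J_i = (353.0/75.6×10⁹)·(1.78/7.00×10^-6 + 0.957/3.29×10^-6 + 0.723/1.89×10^-6) = 4.334×10^-3 rad.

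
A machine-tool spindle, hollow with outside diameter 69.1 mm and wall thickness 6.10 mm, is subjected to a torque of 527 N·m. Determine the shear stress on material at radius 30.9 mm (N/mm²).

J = π(d_o⁴ − d_i⁴)/32 = π(0.0691⁴ − 0.0569⁴)/32 = 1.209×10^-6 m⁴.
Shear stress varies linearly with radius: τ = T·r/J = 527.0 × 0.0309 / 1.209×10^-6 = 1.347×10^7 Pa.

13.5 N/mm²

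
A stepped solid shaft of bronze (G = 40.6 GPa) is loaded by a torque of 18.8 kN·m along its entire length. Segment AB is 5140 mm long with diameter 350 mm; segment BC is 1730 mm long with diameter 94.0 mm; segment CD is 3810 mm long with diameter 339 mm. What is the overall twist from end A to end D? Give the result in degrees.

6.16°

J_AB = π(0.350)⁴/32 = 1.47×10^-3 m⁴; J_BC = π(0.0940)⁴/32 = 7.66×10^-6 m⁴; J_CD = π(0.339)⁴/32 = 1.30×10^-3 m⁴.
θ = (T/G)·Σ L_i/J_i = (18800/40.6×10⁹)·(5.14/1.47×10^-3 + 1.73/7.66×10^-6 + 3.81/1.30×10^-3) = 0.1075 rad.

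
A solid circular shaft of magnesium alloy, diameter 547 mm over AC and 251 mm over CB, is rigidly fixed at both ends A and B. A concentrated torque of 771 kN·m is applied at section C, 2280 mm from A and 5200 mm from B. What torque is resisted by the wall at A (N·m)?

Compatibility: T_A·a/J_AC = T_B·b/J_CB with T_A + T_B = T₀.
J_AC = 8.79×10^-3 m⁴, J_CB = 3.90×10^-4 m⁴, so T_A = T₀·(J_AC/a)/((J_AC/a)+(J_CB/b)) = 756300 N·m, T_B = 14700 N·m.

756000 N·m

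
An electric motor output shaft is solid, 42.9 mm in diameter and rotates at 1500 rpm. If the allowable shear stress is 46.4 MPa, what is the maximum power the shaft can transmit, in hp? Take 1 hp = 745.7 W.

152 hp

J = πd⁴/32 = π(0.0429)⁴/32 = 3.325×10^-7 m⁴.
T_max = τ_allow·J/r = 4.64×10^7 × 3.325×10^-7 / 0.0215 = 719.3 N·m.
ω = 2π·1500/60 = 157.1 rad/s, so P_max = T_max·ω = 1.130×10^5 W.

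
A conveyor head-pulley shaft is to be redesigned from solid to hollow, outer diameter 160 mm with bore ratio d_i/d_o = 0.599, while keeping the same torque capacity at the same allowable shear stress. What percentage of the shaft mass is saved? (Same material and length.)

Equal τ_max and T ⇒ the solid shaft needs d_s³ = d_o³(1−k⁴), so d_s = 160·(1−0.599⁴)^(1/3) = 152.8 mm.
Area ratio A_h/A_s = d_o²(1−k²)/d_s² = (1−k²)/(1−k⁴)^(2/3) = 0.7029.
Mass saving = 1 − 0.7029 = 29.7 %.

29.7 %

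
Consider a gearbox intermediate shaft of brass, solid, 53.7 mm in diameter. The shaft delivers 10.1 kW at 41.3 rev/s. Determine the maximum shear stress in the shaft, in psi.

ω = 2π·41.3 = 259.5 rad/s, so T = P/ω = 10.1×10³ / 259.5 = 38.92 N·m.
J = πd⁴/32 = π(0.0537)⁴/32 = 8.164×10^-7 m⁴.
τ_max = T·r/J = 38.92 × 0.0269 / 8.164×10^-7 = 1.280×10^6 Pa.

186 psi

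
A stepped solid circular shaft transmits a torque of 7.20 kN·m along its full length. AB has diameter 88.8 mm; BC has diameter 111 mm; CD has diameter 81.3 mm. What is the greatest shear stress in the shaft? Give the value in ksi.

Under the same torque, τ_max = 16T/(πd³) is largest where d is smallest — segment CD (d = 81.3 mm).
τ_max = 16·7200/(π·(0.0813)³) = 6.824×10^7 Pa.

9.90 ksi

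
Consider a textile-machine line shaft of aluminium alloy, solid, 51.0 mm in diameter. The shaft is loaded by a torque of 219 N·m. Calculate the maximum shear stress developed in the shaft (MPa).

8.41 MPa

J = πd⁴/32 = π(0.0510)⁴/32 = 6.642×10^-7 m⁴.
τ_max = T·r/J = 219.0 × 0.0255 / 6.642×10^-7 = 8.408×10^6 Pa.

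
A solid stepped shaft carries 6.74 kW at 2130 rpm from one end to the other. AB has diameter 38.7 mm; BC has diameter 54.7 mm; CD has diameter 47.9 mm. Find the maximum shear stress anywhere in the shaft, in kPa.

ω = 2π·2130/60 = 223.1 rad/s, so T = P/ω = 6.74×10³ / 223.1 = 30.22 N·m.
Under the same torque, τ_max = 16T/(πd³) is largest where d is smallest — segment AB (d = 38.7 mm).
τ_max = 16·30.22/(π·(0.0387)³) = 2.655×10^6 Pa.

2660 kPa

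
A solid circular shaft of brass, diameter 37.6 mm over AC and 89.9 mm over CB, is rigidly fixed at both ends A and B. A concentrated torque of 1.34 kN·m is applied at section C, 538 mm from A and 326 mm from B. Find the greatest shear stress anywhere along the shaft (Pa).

9.22e6 Pa

Compatibility: T_A·a/J_AC = T_B·b/J_CB with T_A + T_B = T₀.
J_AC = 1.96×10^-7 m⁴, J_CB = 6.41×10^-6 m⁴, so T_A = T₀·(J_AC/a)/((J_AC/a)+(J_CB/b)) = 24.39 N·m, T_B = 1316 N·m.
τ in each portion: τ_AC = 2.34×10^6 Pa, τ_CB = 9.22×10^6 Pa; maximum is in CB.
τ_max = T_CB·r/J = 1316·0.0450/6.41×10^-6 = 9.222×10^6 Pa.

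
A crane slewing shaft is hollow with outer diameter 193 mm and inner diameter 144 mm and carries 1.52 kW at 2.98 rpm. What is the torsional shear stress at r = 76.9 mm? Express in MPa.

ω = 2π·2.98/60 = 0.3121 rad/s, so T = P/ω = 1.52×10³ / 0.3121 = 4871 N·m.
J = π(d_o⁴ − d_i⁴)/32 = π(0.193⁴ − 0.144⁴)/32 = 9.400×10^-5 m⁴.
Shear stress varies linearly with radius: τ = T·r/J = 4871 × 0.0769 / 9.400×10^-5 = 3.985×10^6 Pa.

3.98 MPa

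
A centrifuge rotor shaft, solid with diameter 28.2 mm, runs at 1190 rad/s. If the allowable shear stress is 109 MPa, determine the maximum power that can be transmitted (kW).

571 kW

J = πd⁴/32 = π(0.0282)⁴/32 = 6.209×10^-8 m⁴.
T_max = τ_allow·J/r = 1.09×10^8 × 6.209×10^-8 / 0.0141 = 480.0 N·m.
ω = 1190 rad/s, so P_max = T_max·ω = 5.712×10^5 W.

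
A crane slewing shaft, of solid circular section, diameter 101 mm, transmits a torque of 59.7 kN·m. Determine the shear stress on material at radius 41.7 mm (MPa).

J = πd⁴/32 = π(0.101)⁴/32 = 1.022×10^-5 m⁴.
Shear stress varies linearly with radius: τ = T·r/J = 59700 × 0.0417 / 1.022×10^-5 = 2.437×10^8 Pa.

244 MPa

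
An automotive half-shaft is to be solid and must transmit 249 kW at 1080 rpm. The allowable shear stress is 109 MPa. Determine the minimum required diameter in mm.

ω = 2π·1080/60 = 113.1 rad/s, so T = P/ω = 249×10³ / 113.1 = 2202 N·m.
For a solid shaft τ_max = 16T/(πd³), so d = (16T/(π τ_allow))^(1/3) = (16·2202/(π·1.09×10^8))^(1/3) = 0.04686 m.

46.9 mm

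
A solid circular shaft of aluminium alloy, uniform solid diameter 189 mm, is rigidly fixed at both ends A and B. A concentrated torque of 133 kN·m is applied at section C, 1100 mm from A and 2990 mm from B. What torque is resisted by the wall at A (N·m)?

With uniform GJ and both ends fixed, compatibility θ_AC = θ_CB gives T_A·a = T_B·b, together with T_A + T_B = T₀.
T_A = T₀·b/(a+b) = 133000·2990/4090 = 97230 N·m; T_B = 35770 N·m.

97200 N·m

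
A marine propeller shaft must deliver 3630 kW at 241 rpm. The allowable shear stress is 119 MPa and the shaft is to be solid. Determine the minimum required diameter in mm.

183 mm

ω = 2π·241/60 = 25.24 rad/s, so T = P/ω = 3630×10³ / 25.24 = 143800 N·m.
For a solid shaft τ_max = 16T/(πd³), so d = (16T/(π τ_allow))^(1/3) = (16·143800/(π·1.19×10^8))^(1/3) = 0.1833 m.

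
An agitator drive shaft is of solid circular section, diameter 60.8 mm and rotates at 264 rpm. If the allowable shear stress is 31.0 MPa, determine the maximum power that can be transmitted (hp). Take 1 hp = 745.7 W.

50.7 hp

J = πd⁴/32 = π(0.0608)⁴/32 = 1.342×10^-6 m⁴.
T_max = τ_allow·J/r = 3.10×10^7 × 1.342×10^-6 / 0.0304 = 1368 N·m.
ω = 2π·264/60 = 27.65 rad/s, so P_max = T_max·ω = 3.782×10^4 W.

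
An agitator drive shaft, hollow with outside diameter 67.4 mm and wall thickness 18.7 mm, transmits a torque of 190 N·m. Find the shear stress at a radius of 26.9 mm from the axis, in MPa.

J = π(d_o⁴ − d_i⁴)/32 = π(0.0674⁴ − 0.0300⁴)/32 = 1.946×10^-6 m⁴.
Shear stress varies linearly with radius: τ = T·r/J = 190.0 × 0.0269 / 1.946×10^-6 = 2.626×10^6 Pa.

2.63 MPa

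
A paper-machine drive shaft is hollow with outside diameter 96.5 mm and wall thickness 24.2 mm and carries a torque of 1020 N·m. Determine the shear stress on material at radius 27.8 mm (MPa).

J = π(d_o⁴ − d_i⁴)/32 = π(0.0965⁴ − 0.0481⁴)/32 = 7.988×10^-6 m⁴.
Shear stress varies linearly with radius: τ = T·r/J = 1020 × 0.0278 / 7.988×10^-6 = 3.550×10^6 Pa.

3.55 MPa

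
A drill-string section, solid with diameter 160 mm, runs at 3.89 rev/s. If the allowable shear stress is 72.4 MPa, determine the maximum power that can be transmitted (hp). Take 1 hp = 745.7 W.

J = πd⁴/32 = π(0.160)⁴/32 = 6.434×10^-5 m⁴.
T_max = τ_allow·J/r = 7.24×10^7 × 6.434×10^-5 / 0.0800 = 58230 N·m.
ω = 2π·3.89 = 24.44 rad/s, so P_max = T_max·ω = 1.423×10^6 W.

1910 hp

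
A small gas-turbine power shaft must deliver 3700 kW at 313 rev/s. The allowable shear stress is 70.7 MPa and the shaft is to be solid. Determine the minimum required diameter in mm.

51.4 mm

ω = 2π·313 = 1967 rad/s, so T = P/ω = 3700×10³ / 1967 = 1881 N·m.
For a solid shaft τ_max = 16T/(πd³), so d = (16T/(π τ_allow))^(1/3) = (16·1881/(π·7.07×10^7))^(1/3) = 0.05137 m.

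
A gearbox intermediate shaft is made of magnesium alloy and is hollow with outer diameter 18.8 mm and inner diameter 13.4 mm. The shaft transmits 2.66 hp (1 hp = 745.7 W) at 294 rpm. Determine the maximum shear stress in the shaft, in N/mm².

66.6 N/mm²

ω = 2π·294/60 = 30.79 rad/s, so T = P/ω = 2.66×745.7 / 30.79 = 64.43 N·m.
J = π(d_o⁴ − d_i⁴)/32 = π(0.0188⁴ − 0.0134⁴)/32 = 9.099×10^-9 m⁴.
τ_max = T·r/J = 64.43 × 0.00940 / 9.099×10^-9 = 6.656×10^7 Pa.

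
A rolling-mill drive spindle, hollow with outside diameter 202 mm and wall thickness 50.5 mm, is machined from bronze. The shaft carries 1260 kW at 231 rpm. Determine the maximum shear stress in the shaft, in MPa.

ω = 2π·231/60 = 24.19 rad/s, so T = P/ω = 1260×10³ / 24.19 = 52090 N·m.
J = π(d_o⁴ − d_i⁴)/32 = π(0.202⁴ − 0.101⁴)/32 = 1.532×10^-4 m⁴.
τ_max = T·r/J = 52090 × 0.101 / 1.532×10^-4 = 3.433×10^7 Pa.

34.3 MPa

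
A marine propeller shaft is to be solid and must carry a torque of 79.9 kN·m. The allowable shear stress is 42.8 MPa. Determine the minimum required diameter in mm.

212 mm

For a solid shaft τ_max = 16T/(πd³), so d = (16T/(π τ_allow))^(1/3) = (16·79900/(π·4.28×10^7))^(1/3) = 0.2118 m.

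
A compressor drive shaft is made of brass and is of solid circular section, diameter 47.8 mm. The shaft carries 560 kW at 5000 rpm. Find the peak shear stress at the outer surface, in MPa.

ω = 2π·5000/60 = 523.6 rad/s, so T = P/ω = 560×10³ / 523.6 = 1070 N·m.
J = πd⁴/32 = π(0.0478)⁴/32 = 5.125×10^-7 m⁴.
τ_max = T·r/J = 1070 × 0.0239 / 5.125×10^-7 = 4.987×10^7 Pa.

49.9 MPa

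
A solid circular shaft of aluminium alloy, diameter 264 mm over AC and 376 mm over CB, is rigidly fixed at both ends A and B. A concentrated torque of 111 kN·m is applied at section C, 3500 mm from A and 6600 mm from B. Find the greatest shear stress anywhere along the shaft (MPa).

Compatibility: T_A·a/J_AC = T_B·b/J_CB with T_A + T_B = T₀.
J_AC = 4.77×10^-4 m⁴, J_CB = 1.96×10^-3 m⁴, so T_A = T₀·(J_AC/a)/((J_AC/a)+(J_CB/b)) = 34880 N·m, T_B = 76120 N·m.
τ in each portion: τ_AC = 9.66×10^6 Pa, τ_CB = 7.29×10^6 Pa; maximum is in AC.
τ_max = T_AC·r/J = 34880·0.132/4.77×10^-4 = 9.656×10^6 Pa.

9.66 MPa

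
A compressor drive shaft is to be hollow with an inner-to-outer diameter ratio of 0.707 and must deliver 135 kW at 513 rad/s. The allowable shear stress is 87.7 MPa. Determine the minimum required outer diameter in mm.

ω = 513 rad/s, so T = P/ω = 135×10³ / 513.0 = 263.2 N·m.
For a hollow shaft with d_i/d_o = 0.707: τ_max = 16T/(π d_o³ (1−k⁴)), so d_o = [16T/(π τ_allow (1−k⁴))]^(1/3) = [16·263.2/(π·8.77×10^7·0.7502)]^(1/3) = 0.02731 m.

27.3 mm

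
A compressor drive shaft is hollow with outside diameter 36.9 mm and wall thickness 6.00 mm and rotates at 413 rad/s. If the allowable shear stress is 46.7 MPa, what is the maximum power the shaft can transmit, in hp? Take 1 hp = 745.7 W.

J = π(d_o⁴ − d_i⁴)/32 = π(0.0369⁴ − 0.0249⁴)/32 = 1.443×10^-7 m⁴.
T_max = τ_allow·J/r = 4.67×10^7 × 1.443×10^-7 / 0.0184 = 365.2 N·m.
ω = 413 rad/s, so P_max = T_max·ω = 1.508×10^5 W.

202 hp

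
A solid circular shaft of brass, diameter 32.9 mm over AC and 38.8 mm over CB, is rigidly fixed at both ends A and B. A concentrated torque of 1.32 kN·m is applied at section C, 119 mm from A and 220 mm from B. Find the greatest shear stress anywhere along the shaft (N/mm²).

Compatibility: T_A·a/J_AC = T_B·b/J_CB with T_A + T_B = T₀.
J_AC = 1.15×10^-7 m⁴, J_CB = 2.22×10^-7 m⁴, so T_A = T₀·(J_AC/a)/((J_AC/a)+(J_CB/b)) = 645.1 N·m, T_B = 674.9 N·m.
τ in each portion: τ_AC = 9.23×10^7 Pa, τ_CB = 5.88×10^7 Pa; maximum is in AC.
τ_max = T_AC·r/J = 645.1·0.0164/1.15×10^-7 = 9.225×10^7 Pa.

92.3 N/mm²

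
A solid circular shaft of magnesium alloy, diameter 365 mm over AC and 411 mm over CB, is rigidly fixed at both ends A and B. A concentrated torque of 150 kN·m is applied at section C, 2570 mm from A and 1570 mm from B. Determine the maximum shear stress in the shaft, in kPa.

7970 kPa

Compatibility: T_A·a/J_AC = T_B·b/J_CB with T_A + T_B = T₀.
J_AC = 1.74×10^-3 m⁴, J_CB = 2.80×10^-3 m⁴, so T_A = T₀·(J_AC/a)/((J_AC/a)+(J_CB/b)) = 41300 N·m, T_B = 108700 N·m.
τ in each portion: τ_AC = 4.33×10^6 Pa, τ_CB = 7.97×10^6 Pa; maximum is in CB.
τ_max = T_CB·r/J = 108700·0.205/2.80×10^-3 = 7.974×10^6 Pa.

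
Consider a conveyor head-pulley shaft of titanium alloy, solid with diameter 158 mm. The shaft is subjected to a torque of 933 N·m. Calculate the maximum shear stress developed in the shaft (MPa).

J = πd⁴/32 = π(0.158)⁴/32 = 6.118×10^-5 m⁴.
τ_max = T·r/J = 933.0 × 0.0790 / 6.118×10^-5 = 1.205×10^6 Pa.

1.20 MPa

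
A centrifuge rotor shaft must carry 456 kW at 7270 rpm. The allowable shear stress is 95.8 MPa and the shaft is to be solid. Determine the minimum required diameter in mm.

31.7 mm

ω = 2π·7270/60 = 761.3 rad/s, so T = P/ω = 456×10³ / 761.3 = 599.0 N·m.
For a solid shaft τ_max = 16T/(πd³), so d = (16T/(π τ_allow))^(1/3) = (16·599.0/(π·9.58×10^7))^(1/3) = 0.03170 m.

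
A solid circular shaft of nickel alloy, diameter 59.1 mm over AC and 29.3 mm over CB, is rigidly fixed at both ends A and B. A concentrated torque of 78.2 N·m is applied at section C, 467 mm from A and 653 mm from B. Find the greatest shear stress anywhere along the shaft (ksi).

0.268 ksi

Compatibility: T_A·a/J_AC = T_B·b/J_CB with T_A + T_B = T₀.
J_AC = 1.20×10^-6 m⁴, J_CB = 7.24×10^-8 m⁴, so T_A = T₀·(J_AC/a)/((J_AC/a)+(J_CB/b)) = 74.96 N·m, T_B = 3.239 N·m.
τ in each portion: τ_AC = 1.85×10^6 Pa, τ_CB = 6.56×10^5 Pa; maximum is in AC.
τ_max = T_AC·r/J = 74.96·0.0295/1.20×10^-6 = 1.849×10^6 Pa.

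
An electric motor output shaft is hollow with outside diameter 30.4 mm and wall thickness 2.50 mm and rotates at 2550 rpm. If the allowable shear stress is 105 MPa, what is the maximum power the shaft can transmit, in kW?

J = π(d_o⁴ − d_i⁴)/32 = π(0.0304⁴ − 0.0254⁴)/32 = 4.298×10^-8 m⁴.
T_max = τ_allow·J/r = 1.05×10^8 × 4.298×10^-8 / 0.0152 = 296.9 N·m.
ω = 2π·2550/60 = 267.0 rad/s, so P_max = T_max·ω = 7.929×10^4 W.

79.3 kW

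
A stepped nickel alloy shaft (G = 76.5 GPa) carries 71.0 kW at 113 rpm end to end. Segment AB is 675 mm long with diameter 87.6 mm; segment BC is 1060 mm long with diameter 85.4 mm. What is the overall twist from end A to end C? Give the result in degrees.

ω = 2π·113/60 = 11.83 rad/s, so T = P/ω = 71.0×10³ / 11.83 = 6000 N·m.
J_AB = π(0.0876)⁴/32 = 5.78×10^-6 m⁴; J_BC = π(0.0854)⁴/32 = 5.22×10^-6 m⁴.
θ = (T/G)·Σ L_i/J_i = (6000/76.5×10⁹)·(0.675/5.78×10^-6 + 1.06/5.22×10^-6) = 0.02508 rad.

1.44°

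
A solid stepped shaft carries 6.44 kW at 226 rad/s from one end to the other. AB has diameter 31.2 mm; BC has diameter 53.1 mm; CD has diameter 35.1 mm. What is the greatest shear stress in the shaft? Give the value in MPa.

4.78 MPa

ω = 226 rad/s, so T = P/ω = 6.44×10³ / 226.0 = 28.50 N·m.
Under the same torque, τ_max = 16T/(πd³) is largest where d is smallest — segment AB (d = 31.2 mm).
τ_max = 16·28.50/(π·(0.0312)³) = 4.778×10^6 Pa.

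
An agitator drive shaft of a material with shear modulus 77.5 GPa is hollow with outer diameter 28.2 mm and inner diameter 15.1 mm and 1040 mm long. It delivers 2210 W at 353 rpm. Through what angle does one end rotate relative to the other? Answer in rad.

ω = 2π·353/60 = 36.97 rad/s, so T = P/ω = 2210 / 36.97 = 59.78 N·m.
J = π(d_o⁴ − d_i⁴)/32 = π(0.0282⁴ − 0.0151⁴)/32 = 5.698×10^-8 m⁴.
θ = T·L/(G·J) = 59.78 × 1.04 / (77.5×10⁹ × 5.698×10^-8) = 0.01408 rad.

0.0141 rad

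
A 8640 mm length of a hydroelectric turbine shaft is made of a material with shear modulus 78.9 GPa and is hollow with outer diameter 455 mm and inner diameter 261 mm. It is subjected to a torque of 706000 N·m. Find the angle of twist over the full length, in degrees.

1.18°

J = π(d_o⁴ − d_i⁴)/32 = π(0.455⁴ − 0.261⁴)/32 = 3.752×10^-3 m⁴.
θ = T·L/(G·J) = 706000 × 8.64 / (78.9×10⁹ × 3.752×10^-3) = 0.02060 rad.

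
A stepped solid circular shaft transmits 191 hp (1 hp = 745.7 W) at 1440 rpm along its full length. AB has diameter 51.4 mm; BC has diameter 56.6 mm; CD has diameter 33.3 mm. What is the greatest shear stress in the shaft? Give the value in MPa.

ω = 2π·1440/60 = 150.8 rad/s, so T = P/ω = 191×745.7 / 150.8 = 944.5 N·m.
Under the same torque, τ_max = 16T/(πd³) is largest where d is smallest — segment CD (d = 33.3 mm).
τ_max = 16·944.5/(π·(0.0333)³) = 1.303×10^8 Pa.

130 MPa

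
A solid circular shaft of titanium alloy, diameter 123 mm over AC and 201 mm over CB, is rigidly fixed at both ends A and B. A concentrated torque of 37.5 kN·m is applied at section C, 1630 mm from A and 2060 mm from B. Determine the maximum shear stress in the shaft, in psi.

2900 psi

Compatibility: T_A·a/J_AC = T_B·b/J_CB with T_A + T_B = T₀.
J_AC = 2.25×10^-5 m⁴, J_CB = 1.60×10^-4 m⁴, so T_A = T₀·(J_AC/a)/((J_AC/a)+(J_CB/b)) = 5645 N·m, T_B = 31850 N·m.
τ in each portion: τ_AC = 1.55×10^7 Pa, τ_CB = 2.00×10^7 Pa; maximum is in CB.
τ_max = T_CB·r/J = 31850·0.101/1.60×10^-4 = 1.998×10^7 Pa.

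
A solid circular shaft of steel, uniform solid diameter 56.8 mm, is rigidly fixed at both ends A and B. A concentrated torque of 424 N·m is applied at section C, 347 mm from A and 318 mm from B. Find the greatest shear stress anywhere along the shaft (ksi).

0.892 ksi

With uniform GJ and both ends fixed, compatibility θ_AC = θ_CB gives T_A·a = T_B·b, together with T_A + T_B = T₀.
T_A = T₀·b/(a+b) = 424.0·318/665.0 = 202.8 N·m; T_B = 221.2 N·m.
τ in each portion: τ_AC = 5.64×10^6 Pa, τ_CB = 6.15×10^6 Pa; maximum is in CB.
τ_max = T_CB·r/J = 221.2·0.0284/1.02×10^-6 = 6.149×10^6 Pa.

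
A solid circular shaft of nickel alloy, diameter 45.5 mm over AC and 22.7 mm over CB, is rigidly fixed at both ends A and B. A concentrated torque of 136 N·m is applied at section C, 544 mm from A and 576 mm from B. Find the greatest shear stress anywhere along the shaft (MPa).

Compatibility: T_A·a/J_AC = T_B·b/J_CB with T_A + T_B = T₀.
J_AC = 4.21×10^-7 m⁴, J_CB = 2.61×10^-8 m⁴, so T_A = T₀·(J_AC/a)/((J_AC/a)+(J_CB/b)) = 128.5 N·m, T_B = 7.518 N·m.
τ in each portion: τ_AC = 6.95×10^6 Pa, τ_CB = 3.27×10^6 Pa; maximum is in AC.
τ_max = T_AC·r/J = 128.5·0.0227/4.21×10^-7 = 6.947×10^6 Pa.

6.95 MPa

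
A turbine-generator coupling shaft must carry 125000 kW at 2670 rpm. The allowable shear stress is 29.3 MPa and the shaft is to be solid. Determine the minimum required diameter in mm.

ω = 2π·2670/60 = 279.6 rad/s, so T = P/ω = 125000×10³ / 279.6 = 447100 N·m.
For a solid shaft τ_max = 16T/(πd³), so d = (16T/(π τ_allow))^(1/3) = (16·447100/(π·2.93×10^7))^(1/3) = 0.4267 m.

427 mm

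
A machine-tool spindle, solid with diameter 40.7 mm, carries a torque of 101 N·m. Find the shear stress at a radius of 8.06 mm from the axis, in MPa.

3.02 MPa

J = πd⁴/32 = π(0.0407)⁴/32 = 2.694×10^-7 m⁴.
Shear stress varies linearly with radius: τ = T·r/J = 101.0 × 0.00806 / 2.694×10^-7 = 3.022×10^6 Pa.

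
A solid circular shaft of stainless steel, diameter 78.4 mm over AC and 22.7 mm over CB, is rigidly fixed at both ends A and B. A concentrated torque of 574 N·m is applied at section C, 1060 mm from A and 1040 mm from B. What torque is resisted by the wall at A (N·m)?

Compatibility: T_A·a/J_AC = T_B·b/J_CB with T_A + T_B = T₀.
J_AC = 3.71×10^-6 m⁴, J_CB = 2.61×10^-8 m⁴, so T_A = T₀·(J_AC/a)/((J_AC/a)+(J_CB/b)) = 569.9 N·m, T_B = 4.082 N·m.

570 N·m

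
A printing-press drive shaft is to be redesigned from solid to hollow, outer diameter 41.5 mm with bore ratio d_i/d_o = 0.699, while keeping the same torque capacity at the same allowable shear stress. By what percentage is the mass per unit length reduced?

38.7 %

Equal τ_max and T ⇒ the solid shaft needs d_s³ = d_o³(1−k⁴), so d_s = 41.5·(1−0.699⁴)^(1/3) = 37.89 mm.
Area ratio A_h/A_s = d_o²(1−k²)/d_s² = (1−k²)/(1−k⁴)^(2/3) = 0.6134.
Mass saving = 1 − 0.6134 = 38.7 %.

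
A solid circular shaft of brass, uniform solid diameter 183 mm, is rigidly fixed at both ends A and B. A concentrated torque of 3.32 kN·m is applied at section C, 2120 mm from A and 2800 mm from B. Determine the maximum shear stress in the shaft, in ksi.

With uniform GJ and both ends fixed, compatibility θ_AC = θ_CB gives T_A·a = T_B·b, together with T_A + T_B = T₀.
T_A = T₀·b/(a+b) = 3320·2800/4920 = 1889 N·m; T_B = 1431 N·m.
τ in each portion: τ_AC = 1.57×10^6 Pa, τ_CB = 1.19×10^6 Pa; maximum is in AC.
τ_max = T_AC·r/J = 1889·0.0915/1.10×10^-4 = 1.570×10^6 Pa.

0.228 ksi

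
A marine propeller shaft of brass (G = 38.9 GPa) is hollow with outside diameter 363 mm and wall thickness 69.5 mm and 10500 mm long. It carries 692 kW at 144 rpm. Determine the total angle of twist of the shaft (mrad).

8.50 mrad

ω = 2π·144/60 = 15.08 rad/s, so T = P/ω = 692×10³ / 15.08 = 45890 N·m.
J = π(d_o⁴ − d_i⁴)/32 = π(0.363⁴ − 0.224⁴)/32 = 1.457×10^-3 m⁴.
θ = T·L/(G·J) = 45890 × 10.5 / (38.9×10⁹ × 1.457×10^-3) = 8.499×10^-3 rad.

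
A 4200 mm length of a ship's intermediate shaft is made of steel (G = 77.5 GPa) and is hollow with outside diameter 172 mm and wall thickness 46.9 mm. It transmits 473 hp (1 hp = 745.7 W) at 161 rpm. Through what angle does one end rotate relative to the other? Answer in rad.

ω = 2π·161/60 = 16.86 rad/s, so T = P/ω = 473×745.7 / 16.86 = 20920 N·m.
J = π(d_o⁴ − d_i⁴)/32 = π(0.172⁴ − 0.0782⁴)/32 = 8.225×10^-5 m⁴.
θ = T·L/(G·J) = 20920 × 4.20 / (77.5×10⁹ × 8.225×10^-5) = 0.01378 rad.

0.0138 rad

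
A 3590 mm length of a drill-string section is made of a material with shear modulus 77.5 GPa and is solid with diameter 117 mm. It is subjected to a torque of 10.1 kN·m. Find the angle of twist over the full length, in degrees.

J = πd⁴/32 = π(0.117)⁴/32 = 1.840×10^-5 m⁴.
θ = T·L/(G·J) = 10100 × 3.59 / (77.5×10⁹ × 1.840×10^-5) = 0.02543 rad.

1.46°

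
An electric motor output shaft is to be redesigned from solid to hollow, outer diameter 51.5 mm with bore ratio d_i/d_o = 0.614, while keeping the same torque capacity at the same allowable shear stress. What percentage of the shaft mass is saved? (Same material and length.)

31.0 %

Equal τ_max and T ⇒ the solid shaft needs d_s³ = d_o³(1−k⁴), so d_s = 51.5·(1−0.614⁴)^(1/3) = 48.93 mm.
Area ratio A_h/A_s = d_o²(1−k²)/d_s² = (1−k²)/(1−k⁴)^(2/3) = 0.6900.
Mass saving = 1 − 0.6900 = 31.0 %.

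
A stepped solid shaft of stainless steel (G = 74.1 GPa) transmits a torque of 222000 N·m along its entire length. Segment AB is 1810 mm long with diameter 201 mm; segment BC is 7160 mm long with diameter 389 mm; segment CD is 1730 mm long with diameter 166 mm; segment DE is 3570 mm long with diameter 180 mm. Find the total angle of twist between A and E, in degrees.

J_AB = π(0.201)⁴/32 = 1.60×10^-4 m⁴; J_BC = π(0.389)⁴/32 = 2.25×10^-3 m⁴; J_CD = π(0.166)⁴/32 = 7.45×10^-5 m⁴; J_DE = π(0.180)⁴/32 = 1.03×10^-4 m⁴.
θ = (T/G)·Σ L_i/J_i = (222000/74.1×10⁹)·(1.81/1.60×10^-4 + 7.16/2.25×10^-3 + 1.73/7.45×10^-5 + 3.57/1.03×10^-4) = 0.2167 rad.

12.4°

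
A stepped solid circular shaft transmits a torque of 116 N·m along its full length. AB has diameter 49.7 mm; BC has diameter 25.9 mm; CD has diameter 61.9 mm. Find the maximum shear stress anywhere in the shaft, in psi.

4930 psi

Under the same torque, τ_max = 16T/(πd³) is largest where d is smallest — segment BC (d = 25.9 mm).
τ_max = 16·116.0/(π·(0.0259)³) = 3.400×10^7 Pa.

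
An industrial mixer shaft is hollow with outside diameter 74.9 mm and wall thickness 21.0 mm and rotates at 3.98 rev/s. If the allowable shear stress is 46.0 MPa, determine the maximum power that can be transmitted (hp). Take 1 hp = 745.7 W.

J = π(d_o⁴ − d_i⁴)/32 = π(0.0749⁴ − 0.0329⁴)/32 = 2.975×10^-6 m⁴.
T_max = τ_allow·J/r = 4.60×10^7 × 2.975×10^-6 / 0.0375 = 3654 N·m.
ω = 2π·3.98 = 25.01 rad/s, so P_max = T_max·ω = 9.137×10^4 W.

123 hp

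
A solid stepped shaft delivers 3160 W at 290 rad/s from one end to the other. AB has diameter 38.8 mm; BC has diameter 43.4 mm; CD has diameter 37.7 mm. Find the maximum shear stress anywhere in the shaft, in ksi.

0.150 ksi

ω = 290 rad/s, so T = P/ω = 3160 / 290.0 = 10.90 N·m.
Under the same torque, τ_max = 16T/(πd³) is largest where d is smallest — segment CD (d = 37.7 mm).
τ_max = 16·10.90/(π·(0.0377)³) = 1.036×10^6 Pa.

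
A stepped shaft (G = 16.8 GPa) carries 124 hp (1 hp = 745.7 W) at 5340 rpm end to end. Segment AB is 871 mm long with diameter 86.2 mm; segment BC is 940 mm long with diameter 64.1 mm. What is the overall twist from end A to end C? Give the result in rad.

ω = 2π·5340/60 = 559.2 rad/s, so T = P/ω = 124×745.7 / 559.2 = 165.4 N·m.
J_AB = π(0.0862)⁴/32 = 5.42×10^-6 m⁴; J_BC = π(0.0641)⁴/32 = 1.66×10^-6 m⁴.
θ = (T/G)·Σ L_i/J_i = (165.4/16.8×10⁹)·(0.871/5.42×10^-6 + 0.940/1.66×10^-6) = 7.164×10^-3 rad.

0.00716 rad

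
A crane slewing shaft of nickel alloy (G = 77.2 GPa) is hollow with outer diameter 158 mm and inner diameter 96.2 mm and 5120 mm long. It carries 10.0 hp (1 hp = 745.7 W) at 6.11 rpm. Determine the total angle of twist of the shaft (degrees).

ω = 2π·6.11/60 = 0.6398 rad/s, so T = P/ω = 10.0×745.7 / 0.6398 = 11650 N·m.
J = π(d_o⁴ − d_i⁴)/32 = π(0.158⁴ − 0.0962⁴)/32 = 5.277×10^-5 m⁴.
θ = T·L/(G·J) = 11650 × 5.12 / (77.2×10⁹ × 5.277×10^-5) = 0.01465 rad.

0.839°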